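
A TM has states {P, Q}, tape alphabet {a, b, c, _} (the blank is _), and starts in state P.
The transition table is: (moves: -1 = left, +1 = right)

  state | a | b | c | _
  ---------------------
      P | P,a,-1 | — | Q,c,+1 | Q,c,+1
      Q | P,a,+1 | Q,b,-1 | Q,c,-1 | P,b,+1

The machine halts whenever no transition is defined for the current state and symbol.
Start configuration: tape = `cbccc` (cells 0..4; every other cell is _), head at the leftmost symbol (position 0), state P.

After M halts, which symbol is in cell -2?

b

P | __[c]bccc   read c → write c, move +1, go to Q
Q | __c[b]ccc   read b → write b, move -1, go to Q
Q | __[c]bccc   read c → write c, move -1, go to Q
Q | _[_]cbccc   read _ → write b, move +1, go to P
P | _b[c]bccc   read c → write c, move +1, go to Q
Q | _bc[b]ccc   read b → write b, move -1, go to Q
Q | _b[c]bccc   read c → write c, move -1, go to Q
Q | _[b]cbccc   read b → write b, move -1, go to Q
Q | [_]bcbccc   read _ → write b, move +1, go to P
P | b[b]cbccc
Cell -2 holds b when M halts.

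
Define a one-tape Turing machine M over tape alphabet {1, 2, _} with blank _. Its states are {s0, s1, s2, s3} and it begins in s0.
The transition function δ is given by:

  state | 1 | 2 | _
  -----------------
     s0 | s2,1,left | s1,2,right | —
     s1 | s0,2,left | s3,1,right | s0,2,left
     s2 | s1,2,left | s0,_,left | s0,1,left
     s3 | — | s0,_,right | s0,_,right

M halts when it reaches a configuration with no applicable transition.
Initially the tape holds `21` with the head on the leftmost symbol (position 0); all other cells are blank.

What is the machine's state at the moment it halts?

s0 | [2]1__   read 2 → write 2, move right, go to s1
s1 | 2[1]__   read 1 → write 2, move left, go to s0
s0 | [2]2__   read 2 → write 2, move right, go to s1
s1 | 2[2]__   read 2 → write 1, move right, go to s3
s3 | 21[_]_   read _ → write _, move right, go to s0
s0 | 21_[_]
No transition is defined for (s0, _); M halts in state s0.

s0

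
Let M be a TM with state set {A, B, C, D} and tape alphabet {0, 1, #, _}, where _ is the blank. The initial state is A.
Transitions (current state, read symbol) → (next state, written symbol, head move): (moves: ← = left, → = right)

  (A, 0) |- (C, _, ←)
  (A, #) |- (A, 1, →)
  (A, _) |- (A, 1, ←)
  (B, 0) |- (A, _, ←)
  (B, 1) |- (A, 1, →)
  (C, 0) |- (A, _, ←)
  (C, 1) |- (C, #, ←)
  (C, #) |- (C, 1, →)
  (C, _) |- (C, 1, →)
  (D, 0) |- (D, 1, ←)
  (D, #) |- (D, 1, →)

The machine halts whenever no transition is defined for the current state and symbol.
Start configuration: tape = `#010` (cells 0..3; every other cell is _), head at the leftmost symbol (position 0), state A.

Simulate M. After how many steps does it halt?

state=A head=0 tape=__[#]010   (A,#)→(A,1,→)
state=A head=1 tape=__1[0]10   (A,0)→(C,_,←)
state=C head=0 tape=__[1]_10   (C,1)→(C,#,←)
state=C head=-1 tape=_[_]#_10   (C,_)→(C,1,→)
state=C head=0 tape=_1[#]_10   (C,#)→(C,1,→)
state=C head=1 tape=_11[_]10   (C,_)→(C,1,→)
state=C head=2 tape=_111[1]0   (C,1)→(C,#,←)
state=C head=1 tape=_11[1]#0   (C,1)→(C,#,←)
state=C head=0 tape=_1[1]##0   (C,1)→(C,#,←)
state=C head=-1 tape=_[1]###0   (C,1)→(C,#,←)
state=C head=-2 tape=[_]####0   (C,_)→(C,1,→)
state=C head=-1 tape=1[#]###0   (C,#)→(C,1,→)
state=C head=0 tape=11[#]##0   (C,#)→(C,1,→)
state=C head=1 tape=111[#]#0   (C,#)→(C,1,→)
state=C head=2 tape=1111[#]0   (C,#)→(C,1,→)
state=C head=3 tape=11111[0]   (C,0)→(A,_,←)
state=A head=2 tape=1111[1]_
M halts after 16 transitions.

16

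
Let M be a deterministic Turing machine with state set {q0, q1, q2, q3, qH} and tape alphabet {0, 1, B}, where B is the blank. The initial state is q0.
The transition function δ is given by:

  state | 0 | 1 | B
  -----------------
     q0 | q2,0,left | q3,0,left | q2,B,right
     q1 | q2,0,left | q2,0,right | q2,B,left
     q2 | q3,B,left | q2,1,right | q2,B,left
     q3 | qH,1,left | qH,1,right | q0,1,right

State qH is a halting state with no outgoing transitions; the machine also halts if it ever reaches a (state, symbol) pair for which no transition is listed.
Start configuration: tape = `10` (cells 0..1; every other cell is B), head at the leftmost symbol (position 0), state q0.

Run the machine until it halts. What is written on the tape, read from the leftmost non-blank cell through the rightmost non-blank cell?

1B0

q0 | B[1]0   read 1 → write 0, move left, go to q3
q3 | [B]00   read B → write 1, move right, go to q0
q0 | 1[0]0   read 0 → write 0, move left, go to q2
q2 | [1]00   read 1 → write 1, move right, go to q2
q2 | 1[0]0   read 0 → write B, move left, go to q3
q3 | [1]B0   read 1 → write 1, move right, go to qH
qH | 1[B]0
The non-blank tape span at halt is 1B0.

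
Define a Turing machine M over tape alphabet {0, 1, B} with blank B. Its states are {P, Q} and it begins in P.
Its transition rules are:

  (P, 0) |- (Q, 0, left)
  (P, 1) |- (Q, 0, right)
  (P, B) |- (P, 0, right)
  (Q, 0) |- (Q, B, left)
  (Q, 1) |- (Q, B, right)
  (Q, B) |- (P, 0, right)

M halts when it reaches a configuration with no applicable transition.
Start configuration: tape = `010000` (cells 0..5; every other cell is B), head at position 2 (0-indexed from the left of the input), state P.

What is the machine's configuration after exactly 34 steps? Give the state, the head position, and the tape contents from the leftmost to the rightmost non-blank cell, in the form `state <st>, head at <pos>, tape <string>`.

state P, head at 2, tape 00000B000

P | BBB01[0]000   read 0 → write 0, move left, go to Q
Q | BBB0[1]0000   read 1 → write B, move right, go to Q
Q | BBB0B[0]000   read 0 → write B, move left, go to Q
Q | BBB0[B]B000   read B → write 0, move right, go to P
P | BBB00[B]000   read B → write 0, move right, go to P
P | BBB000[0]00   read 0 → write 0, move left, go to Q
Q | BBB00[0]000   read 0 → write B, move left, go to Q
Q | BBB0[0]B000   read 0 → write B, move left, go to Q
Q | BBB[0]BB000   read 0 → write B, move left, go to Q
Q | BB[B]BBB000   read B → write 0, move right, go to P
P | BB0[B]BB000   read B → write 0, move right, go to P
P | BB00[B]B000   read B → write 0, move right, go to P
P | BB000[B]000   read B → write 0, move right, go to P
P | BB0000[0]00   read 0 → write 0, move left, go to Q
Q | BB000[0]000   read 0 → write B, move left, go to Q
Q | BB00[0]B000   read 0 → write B, move left, go to Q
Q | BB0[0]BB000   read 0 → write B, move left, go to Q
Q | BB[0]BBB000   read 0 → write B, move left, go to Q
Q | B[B]BBBB000   read B → write 0, move right, go to P
P | B0[B]BBB000   read B → write 0, move right, go to P
P | B00[B]BB000   read B → write 0, move right, go to P
P | B000[B]B000   read B → write 0, move right, go to P
P | B0000[B]000   read B → write 0, move right, go to P
P | B00000[0]00   read 0 → write 0, move left, go to Q
Q | B0000[0]000   read 0 → write B, move left, go to Q
Q | B000[0]B000   read 0 → write B, move left, go to Q
Q | B00[0]BB000   read 0 → write B, move left, go to Q
Q | B0[0]BBB000   read 0 → write B, move left, go to Q
Q | B[0]BBBB000   read 0 → write B, move left, go to Q
Q | [B]BBBBB000   read B → write 0, move right, go to P
P | 0[B]BBBB000   read B → write 0, move right, go to P
P | 00[B]BBB000   read B → write 0, move right, go to P
P | 000[B]BB000   read B → write 0, move right, go to P
P | 0000[B]B000   read B → write 0, move right, go to P
P | 00000[B]000
After 34 steps: state P, head at 2, tape 00000B000.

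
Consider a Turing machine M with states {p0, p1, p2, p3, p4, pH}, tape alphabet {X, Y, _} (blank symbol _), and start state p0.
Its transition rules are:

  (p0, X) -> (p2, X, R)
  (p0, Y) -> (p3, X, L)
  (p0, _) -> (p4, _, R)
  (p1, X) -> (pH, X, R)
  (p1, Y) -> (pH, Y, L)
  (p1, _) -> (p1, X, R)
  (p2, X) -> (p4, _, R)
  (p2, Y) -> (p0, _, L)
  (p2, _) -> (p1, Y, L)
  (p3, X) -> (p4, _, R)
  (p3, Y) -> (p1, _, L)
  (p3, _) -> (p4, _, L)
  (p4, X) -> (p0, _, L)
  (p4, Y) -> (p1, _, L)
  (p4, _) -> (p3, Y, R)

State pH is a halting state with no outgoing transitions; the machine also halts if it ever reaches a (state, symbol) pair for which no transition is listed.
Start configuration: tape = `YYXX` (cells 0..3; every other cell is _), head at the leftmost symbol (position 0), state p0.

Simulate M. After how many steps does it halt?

p0 | ___[Y]YXX   read Y → write X, move L, go to p3
p3 | __[_]XYXX   read _ → write _, move L, go to p4
p4 | _[_]_XYXX   read _ → write Y, move R, go to p3
p3 | _Y[_]XYXX   read _ → write _, move L, go to p4
p4 | _[Y]_XYXX   read Y → write _, move L, go to p1
p1 | [_]__XYXX   read _ → write X, move R, go to p1
p1 | X[_]_XYXX   read _ → write X, move R, go to p1
p1 | XX[_]XYXX   read _ → write X, move R, go to p1
p1 | XXX[X]YXX   read X → write X, move R, go to pH
pH | XXXX[Y]XX
M halts after 9 transitions.

9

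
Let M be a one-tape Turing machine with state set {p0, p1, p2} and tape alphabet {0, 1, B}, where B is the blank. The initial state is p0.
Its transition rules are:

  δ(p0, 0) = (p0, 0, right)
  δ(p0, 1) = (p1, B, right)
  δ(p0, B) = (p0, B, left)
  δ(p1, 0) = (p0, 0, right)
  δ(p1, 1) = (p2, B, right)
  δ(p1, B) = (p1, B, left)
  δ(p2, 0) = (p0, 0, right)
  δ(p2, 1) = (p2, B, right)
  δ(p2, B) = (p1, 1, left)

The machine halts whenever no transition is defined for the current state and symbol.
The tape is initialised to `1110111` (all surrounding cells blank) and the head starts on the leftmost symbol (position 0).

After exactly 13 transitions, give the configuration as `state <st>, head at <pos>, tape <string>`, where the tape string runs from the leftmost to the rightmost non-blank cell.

state p0, head at 3, tape 0BBB1

state=p0 head=0 tape=[1]110111B   (p0,1)→(p1,B,right)
state=p1 head=1 tape=B[1]10111B   (p1,1)→(p2,B,right)
state=p2 head=2 tape=BB[1]0111B   (p2,1)→(p2,B,right)
state=p2 head=3 tape=BBB[0]111B   (p2,0)→(p0,0,right)
state=p0 head=4 tape=BBB0[1]11B   (p0,1)→(p1,B,right)
state=p1 head=5 tape=BBB0B[1]1B   (p1,1)→(p2,B,right)
state=p2 head=6 tape=BBB0BB[1]B   (p2,1)→(p2,B,right)
state=p2 head=7 tape=BBB0BBB[B]   (p2,B)→(p1,1,left)
state=p1 head=6 tape=BBB0BB[B]1   (p1,B)→(p1,B,left)
state=p1 head=5 tape=BBB0B[B]B1   (p1,B)→(p1,B,left)
state=p1 head=4 tape=BBB0[B]BB1   (p1,B)→(p1,B,left)
state=p1 head=3 tape=BBB[0]BBB1   (p1,0)→(p0,0,right)
state=p0 head=4 tape=BBB0[B]BB1   (p0,B)→(p0,B,left)
state=p0 head=3 tape=BBB[0]BBB1
After 13 steps: state p0, head at 3, tape 0BBB1.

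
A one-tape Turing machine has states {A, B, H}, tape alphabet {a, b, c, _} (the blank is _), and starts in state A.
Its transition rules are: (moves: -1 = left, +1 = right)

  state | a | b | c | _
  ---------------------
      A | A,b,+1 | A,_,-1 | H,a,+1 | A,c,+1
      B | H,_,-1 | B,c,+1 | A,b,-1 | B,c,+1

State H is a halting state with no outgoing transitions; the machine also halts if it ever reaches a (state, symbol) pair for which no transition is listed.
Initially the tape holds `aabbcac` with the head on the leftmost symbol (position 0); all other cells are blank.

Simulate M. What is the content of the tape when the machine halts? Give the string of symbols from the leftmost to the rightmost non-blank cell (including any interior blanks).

ccca_cac

A | _[a]abbcac   read a → write b, move +1, go to A
A | _b[a]bbcac   read a → write b, move +1, go to A
A | _bb[b]bcac   read b → write _, move -1, go to A
A | _b[b]_bcac   read b → write _, move -1, go to A
A | _[b]__bcac   read b → write _, move -1, go to A
A | [_]___bcac   read _ → write c, move +1, go to A
A | c[_]__bcac   read _ → write c, move +1, go to A
A | cc[_]_bcac   read _ → write c, move +1, go to A
A | ccc[_]bcac   read _ → write c, move +1, go to A
A | cccc[b]cac   read b → write _, move -1, go to A
A | ccc[c]_cac   read c → write a, move +1, go to H
H | ccca[_]cac
The non-blank tape span at halt is ccca_cac.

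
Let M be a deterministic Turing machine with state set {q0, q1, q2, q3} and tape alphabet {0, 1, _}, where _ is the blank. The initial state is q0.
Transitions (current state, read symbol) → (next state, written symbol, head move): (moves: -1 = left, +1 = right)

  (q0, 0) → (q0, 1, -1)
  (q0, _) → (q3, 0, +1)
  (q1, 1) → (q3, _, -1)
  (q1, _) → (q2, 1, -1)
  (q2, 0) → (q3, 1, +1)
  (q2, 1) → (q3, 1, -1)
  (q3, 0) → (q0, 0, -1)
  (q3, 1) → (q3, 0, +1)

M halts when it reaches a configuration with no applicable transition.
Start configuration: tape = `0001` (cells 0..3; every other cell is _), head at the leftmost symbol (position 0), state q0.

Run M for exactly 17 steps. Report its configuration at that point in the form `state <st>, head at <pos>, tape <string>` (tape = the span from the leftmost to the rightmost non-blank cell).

state q3, head at 1, tape 0000001

state=q0 head=0 tape=___[0]001   (q0,0)→(q0,1,-1)
state=q0 head=-1 tape=__[_]1001   (q0,_)→(q3,0,+1)
state=q3 head=0 tape=__0[1]001   (q3,1)→(q3,0,+1)
state=q3 head=1 tape=__00[0]01   (q3,0)→(q0,0,-1)
state=q0 head=0 tape=__0[0]001   (q0,0)→(q0,1,-1)
state=q0 head=-1 tape=__[0]1001   (q0,0)→(q0,1,-1)
state=q0 head=-2 tape=_[_]11001   (q0,_)→(q3,0,+1)
state=q3 head=-1 tape=_0[1]1001   (q3,1)→(q3,0,+1)
state=q3 head=0 tape=_00[1]001   (q3,1)→(q3,0,+1)
state=q3 head=1 tape=_000[0]01   (q3,0)→(q0,0,-1)
state=q0 head=0 tape=_00[0]001   (q0,0)→(q0,1,-1)
state=q0 head=-1 tape=_0[0]1001   (q0,0)→(q0,1,-1)
state=q0 head=-2 tape=_[0]11001   (q0,0)→(q0,1,-1)
state=q0 head=-3 tape=[_]111001   (q0,_)→(q3,0,+1)
state=q3 head=-2 tape=0[1]11001   (q3,1)→(q3,0,+1)
state=q3 head=-1 tape=00[1]1001   (q3,1)→(q3,0,+1)
state=q3 head=0 tape=000[1]001   (q3,1)→(q3,0,+1)
state=q3 head=1 tape=0000[0]01
After 17 steps: state q3, head at 1, tape 0000001.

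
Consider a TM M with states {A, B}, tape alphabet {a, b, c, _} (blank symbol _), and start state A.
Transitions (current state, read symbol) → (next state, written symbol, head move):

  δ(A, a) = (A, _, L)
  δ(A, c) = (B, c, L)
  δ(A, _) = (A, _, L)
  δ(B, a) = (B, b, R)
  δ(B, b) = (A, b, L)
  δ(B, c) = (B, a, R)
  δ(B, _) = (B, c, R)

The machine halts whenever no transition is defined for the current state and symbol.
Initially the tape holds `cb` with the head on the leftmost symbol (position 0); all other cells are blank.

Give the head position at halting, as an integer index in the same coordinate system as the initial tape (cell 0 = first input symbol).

state=A head=0 tape=__[c]b   (A,c)→(B,c,L)
state=B head=-1 tape=_[_]cb   (B,_)→(B,c,R)
state=B head=0 tape=_c[c]b   (B,c)→(B,a,R)
state=B head=1 tape=_ca[b]   (B,b)→(A,b,L)
state=A head=0 tape=_c[a]b   (A,a)→(A,_,L)
state=A head=-1 tape=_[c]_b   (A,c)→(B,c,L)
state=B head=-2 tape=[_]c_b   (B,_)→(B,c,R)
state=B head=-1 tape=c[c]_b   (B,c)→(B,a,R)
state=B head=0 tape=ca[_]b   (B,_)→(B,c,R)
state=B head=1 tape=cac[b]   (B,b)→(A,b,L)
state=A head=0 tape=ca[c]b   (A,c)→(B,c,L)
state=B head=-1 tape=c[a]cb   (B,a)→(B,b,R)
state=B head=0 tape=cb[c]b   (B,c)→(B,a,R)
state=B head=1 tape=cba[b]   (B,b)→(A,b,L)
state=A head=0 tape=cb[a]b   (A,a)→(A,_,L)
state=A head=-1 tape=c[b]_b
At halt the head is at cell -1.

-1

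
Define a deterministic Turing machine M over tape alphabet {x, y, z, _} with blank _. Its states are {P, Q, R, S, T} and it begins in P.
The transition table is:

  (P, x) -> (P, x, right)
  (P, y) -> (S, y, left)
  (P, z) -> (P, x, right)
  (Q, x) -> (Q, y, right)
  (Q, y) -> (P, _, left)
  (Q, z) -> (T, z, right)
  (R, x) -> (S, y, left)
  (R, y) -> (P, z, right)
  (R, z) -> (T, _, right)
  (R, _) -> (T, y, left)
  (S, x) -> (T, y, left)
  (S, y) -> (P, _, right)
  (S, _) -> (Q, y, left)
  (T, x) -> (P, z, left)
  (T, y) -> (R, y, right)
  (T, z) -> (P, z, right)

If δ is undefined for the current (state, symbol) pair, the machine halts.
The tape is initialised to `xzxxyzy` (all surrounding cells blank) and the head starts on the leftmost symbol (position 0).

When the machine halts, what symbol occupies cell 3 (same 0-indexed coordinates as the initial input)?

state=P head=0 tape=_[x]zxxyzy   (P,x)→(P,x,right)
state=P head=1 tape=_x[z]xxyzy   (P,z)→(P,x,right)
state=P head=2 tape=_xx[x]xyzy   (P,x)→(P,x,right)
state=P head=3 tape=_xxx[x]yzy   (P,x)→(P,x,right)
state=P head=4 tape=_xxxx[y]zy   (P,y)→(S,y,left)
state=S head=3 tape=_xxx[x]yzy   (S,x)→(T,y,left)
state=T head=2 tape=_xx[x]yyzy   (T,x)→(P,z,left)
state=P head=1 tape=_x[x]zyyzy   (P,x)→(P,x,right)
state=P head=2 tape=_xx[z]yyzy   (P,z)→(P,x,right)
state=P head=3 tape=_xxx[y]yzy   (P,y)→(S,y,left)
state=S head=2 tape=_xx[x]yyzy   (S,x)→(T,y,left)
state=T head=1 tape=_x[x]yyyzy   (T,x)→(P,z,left)
state=P head=0 tape=_[x]zyyyzy   (P,x)→(P,x,right)
state=P head=1 tape=_x[z]yyyzy   (P,z)→(P,x,right)
state=P head=2 tape=_xx[y]yyzy   (P,y)→(S,y,left)
state=S head=1 tape=_x[x]yyyzy   (S,x)→(T,y,left)
state=T head=0 tape=_[x]yyyyzy   (T,x)→(P,z,left)
state=P head=-1 tape=[_]zyyyyzy
Cell 3 holds y when M halts.

y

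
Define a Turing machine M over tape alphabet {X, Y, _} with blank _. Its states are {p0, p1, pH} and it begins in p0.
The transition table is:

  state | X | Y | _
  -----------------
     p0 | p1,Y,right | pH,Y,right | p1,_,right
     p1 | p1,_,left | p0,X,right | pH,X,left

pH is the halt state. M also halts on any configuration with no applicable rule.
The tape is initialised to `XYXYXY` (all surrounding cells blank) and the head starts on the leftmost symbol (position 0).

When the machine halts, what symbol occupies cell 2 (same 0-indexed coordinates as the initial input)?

state=p0 head=0 tape=[X]YXYXY__   (p0,X)→(p1,Y,right)
state=p1 head=1 tape=Y[Y]XYXY__   (p1,Y)→(p0,X,right)
state=p0 head=2 tape=YX[X]YXY__   (p0,X)→(p1,Y,right)
state=p1 head=3 tape=YXY[Y]XY__   (p1,Y)→(p0,X,right)
state=p0 head=4 tape=YXYX[X]Y__   (p0,X)→(p1,Y,right)
state=p1 head=5 tape=YXYXY[Y]__   (p1,Y)→(p0,X,right)
state=p0 head=6 tape=YXYXYX[_]_   (p0,_)→(p1,_,right)
state=p1 head=7 tape=YXYXYX_[_]   (p1,_)→(pH,X,left)
state=pH head=6 tape=YXYXYX[_]X
Cell 2 holds Y when M halts.

Y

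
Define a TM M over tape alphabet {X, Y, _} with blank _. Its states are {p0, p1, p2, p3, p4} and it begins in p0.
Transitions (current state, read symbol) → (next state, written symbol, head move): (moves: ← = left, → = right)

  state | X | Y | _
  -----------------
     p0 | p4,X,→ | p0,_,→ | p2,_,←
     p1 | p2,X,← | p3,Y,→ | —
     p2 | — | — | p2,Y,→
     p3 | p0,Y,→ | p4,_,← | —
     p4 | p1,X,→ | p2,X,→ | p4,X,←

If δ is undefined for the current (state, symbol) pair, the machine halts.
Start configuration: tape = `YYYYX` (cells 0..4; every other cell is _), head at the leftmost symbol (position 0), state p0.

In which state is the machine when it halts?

p2

state=p0 head=0 tape=[Y]YYYX_   (p0,Y)→(p0,_,→)
state=p0 head=1 tape=_[Y]YYX_   (p0,Y)→(p0,_,→)
state=p0 head=2 tape=__[Y]YX_   (p0,Y)→(p0,_,→)
state=p0 head=3 tape=___[Y]X_   (p0,Y)→(p0,_,→)
state=p0 head=4 tape=____[X]_   (p0,X)→(p4,X,→)
state=p4 head=5 tape=____X[_]   (p4,_)→(p4,X,←)
state=p4 head=4 tape=____[X]X   (p4,X)→(p1,X,→)
state=p1 head=5 tape=____X[X]   (p1,X)→(p2,X,←)
state=p2 head=4 tape=____[X]X
No transition is defined for (p2, X); M halts in state p2.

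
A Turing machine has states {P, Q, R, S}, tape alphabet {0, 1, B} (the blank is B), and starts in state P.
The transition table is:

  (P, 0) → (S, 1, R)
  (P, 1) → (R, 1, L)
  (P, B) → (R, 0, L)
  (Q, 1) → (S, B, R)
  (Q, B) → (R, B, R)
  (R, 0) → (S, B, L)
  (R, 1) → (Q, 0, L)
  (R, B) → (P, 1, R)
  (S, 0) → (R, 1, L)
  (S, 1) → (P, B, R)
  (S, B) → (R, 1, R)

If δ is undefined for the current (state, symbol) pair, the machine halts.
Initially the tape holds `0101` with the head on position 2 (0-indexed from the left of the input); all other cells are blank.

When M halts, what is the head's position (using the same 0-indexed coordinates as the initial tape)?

state=P head=2 tape=01[0]1BBBB   (P,0)→(S,1,R)
state=S head=3 tape=011[1]BBBB   (S,1)→(P,B,R)
state=P head=4 tape=011B[B]BBB   (P,B)→(R,0,L)
state=R head=3 tape=011[B]0BBB   (R,B)→(P,1,R)
state=P head=4 tape=0111[0]BBB   (P,0)→(S,1,R)
state=S head=5 tape=01111[B]BB   (S,B)→(R,1,R)
state=R head=6 tape=011111[B]B   (R,B)→(P,1,R)
state=P head=7 tape=0111111[B]   (P,B)→(R,0,L)
state=R head=6 tape=011111[1]0   (R,1)→(Q,0,L)
state=Q head=5 tape=01111[1]00   (Q,1)→(S,B,R)
state=S head=6 tape=01111B[0]0   (S,0)→(R,1,L)
state=R head=5 tape=01111[B]10   (R,B)→(P,1,R)
state=P head=6 tape=011111[1]0   (P,1)→(R,1,L)
state=R head=5 tape=01111[1]10   (R,1)→(Q,0,L)
state=Q head=4 tape=0111[1]010   (Q,1)→(S,B,R)
state=S head=5 tape=0111B[0]10   (S,0)→(R,1,L)
state=R head=4 tape=0111[B]110   (R,B)→(P,1,R)
state=P head=5 tape=01111[1]10   (P,1)→(R,1,L)
state=R head=4 tape=0111[1]110   (R,1)→(Q,0,L)
state=Q head=3 tape=011[1]0110   (Q,1)→(S,B,R)
state=S head=4 tape=011B[0]110   (S,0)→(R,1,L)
state=R head=3 tape=011[B]1110   (R,B)→(P,1,R)
state=P head=4 tape=0111[1]110   (P,1)→(R,1,L)
state=R head=3 tape=011[1]1110   (R,1)→(Q,0,L)
state=Q head=2 tape=01[1]01110   (Q,1)→(S,B,R)
state=S head=3 tape=01B[0]1110   (S,0)→(R,1,L)
state=R head=2 tape=01[B]11110   (R,B)→(P,1,R)
state=P head=3 tape=011[1]1110   (P,1)→(R,1,L)
state=R head=2 tape=01[1]11110   (R,1)→(Q,0,L)
state=Q head=1 tape=0[1]011110   (Q,1)→(S,B,R)
state=S head=2 tape=0B[0]11110   (S,0)→(R,1,L)
state=R head=1 tape=0[B]111110   (R,B)→(P,1,R)
state=P head=2 tape=01[1]11110   (P,1)→(R,1,L)
state=R head=1 tape=0[1]111110   (R,1)→(Q,0,L)
state=Q head=0 tape=[0]0111110
At halt the head is at cell 0.

0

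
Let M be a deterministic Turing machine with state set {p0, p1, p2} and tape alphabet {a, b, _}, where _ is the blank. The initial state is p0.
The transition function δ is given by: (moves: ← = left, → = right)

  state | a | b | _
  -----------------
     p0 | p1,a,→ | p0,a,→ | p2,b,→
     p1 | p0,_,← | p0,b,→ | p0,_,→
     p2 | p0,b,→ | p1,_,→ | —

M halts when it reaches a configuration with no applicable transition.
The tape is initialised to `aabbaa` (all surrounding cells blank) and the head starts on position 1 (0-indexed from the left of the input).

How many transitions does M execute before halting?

8

state=p0 head=1 tape=a[a]bbaa__   (p0,a)→(p1,a,→)
state=p1 head=2 tape=aa[b]baa__   (p1,b)→(p0,b,→)
state=p0 head=3 tape=aab[b]aa__   (p0,b)→(p0,a,→)
state=p0 head=4 tape=aaba[a]a__   (p0,a)→(p1,a,→)
state=p1 head=5 tape=aabaa[a]__   (p1,a)→(p0,_,←)
state=p0 head=4 tape=aaba[a]___   (p0,a)→(p1,a,→)
state=p1 head=5 tape=aabaa[_]__   (p1,_)→(p0,_,→)
state=p0 head=6 tape=aabaa_[_]_   (p0,_)→(p2,b,→)
state=p2 head=7 tape=aabaa_b[_]
M halts after 8 transitions.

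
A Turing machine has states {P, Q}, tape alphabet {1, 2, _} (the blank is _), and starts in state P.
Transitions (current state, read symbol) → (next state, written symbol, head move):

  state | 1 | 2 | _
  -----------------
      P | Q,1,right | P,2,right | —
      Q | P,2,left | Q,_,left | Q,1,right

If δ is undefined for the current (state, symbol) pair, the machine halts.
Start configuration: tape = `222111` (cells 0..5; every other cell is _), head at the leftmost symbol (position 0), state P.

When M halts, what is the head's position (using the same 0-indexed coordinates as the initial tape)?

4

state=P head=0 tape=[2]22111   (P,2)→(P,2,right)
state=P head=1 tape=2[2]2111   (P,2)→(P,2,right)
state=P head=2 tape=22[2]111   (P,2)→(P,2,right)
state=P head=3 tape=222[1]11   (P,1)→(Q,1,right)
state=Q head=4 tape=2221[1]1   (Q,1)→(P,2,left)
state=P head=3 tape=222[1]21   (P,1)→(Q,1,right)
state=Q head=4 tape=2221[2]1   (Q,2)→(Q,_,left)
state=Q head=3 tape=222[1]_1   (Q,1)→(P,2,left)
state=P head=2 tape=22[2]2_1   (P,2)→(P,2,right)
state=P head=3 tape=222[2]_1   (P,2)→(P,2,right)
state=P head=4 tape=2222[_]1
At halt the head is at cell 4.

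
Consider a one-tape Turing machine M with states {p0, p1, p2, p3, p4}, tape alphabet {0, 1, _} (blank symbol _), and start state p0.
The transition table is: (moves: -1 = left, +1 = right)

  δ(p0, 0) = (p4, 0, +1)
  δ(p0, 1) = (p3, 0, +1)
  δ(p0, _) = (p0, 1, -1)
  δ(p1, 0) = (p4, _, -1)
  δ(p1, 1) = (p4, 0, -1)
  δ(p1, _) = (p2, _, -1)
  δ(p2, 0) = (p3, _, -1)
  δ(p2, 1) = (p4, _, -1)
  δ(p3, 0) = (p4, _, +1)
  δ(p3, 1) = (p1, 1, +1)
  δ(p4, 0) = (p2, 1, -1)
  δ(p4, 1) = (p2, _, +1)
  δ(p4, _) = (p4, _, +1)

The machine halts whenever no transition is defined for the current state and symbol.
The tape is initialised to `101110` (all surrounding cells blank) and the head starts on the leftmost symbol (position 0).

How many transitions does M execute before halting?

p0 | [1]01110   read 1 → write 0, move +1, go to p3
p3 | 0[0]1110   read 0 → write _, move +1, go to p4
p4 | 0_[1]110   read 1 → write _, move +1, go to p2
p2 | 0__[1]10   read 1 → write _, move -1, go to p4
p4 | 0_[_]_10   read _ → write _, move +1, go to p4
p4 | 0__[_]10   read _ → write _, move +1, go to p4
p4 | 0___[1]0   read 1 → write _, move +1, go to p2
p2 | 0____[0]   read 0 → write _, move -1, go to p3
p3 | 0___[_]_
M halts after 8 transitions.

8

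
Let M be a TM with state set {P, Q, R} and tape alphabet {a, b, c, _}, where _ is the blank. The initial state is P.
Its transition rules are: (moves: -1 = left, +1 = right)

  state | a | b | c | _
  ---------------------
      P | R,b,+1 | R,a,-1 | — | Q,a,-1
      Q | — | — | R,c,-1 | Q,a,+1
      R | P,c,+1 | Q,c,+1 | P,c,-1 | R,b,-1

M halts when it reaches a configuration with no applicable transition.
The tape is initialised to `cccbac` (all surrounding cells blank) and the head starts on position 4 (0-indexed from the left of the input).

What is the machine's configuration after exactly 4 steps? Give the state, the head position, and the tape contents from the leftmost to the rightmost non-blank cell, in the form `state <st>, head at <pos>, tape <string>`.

P | cccb[a]c   read a → write b, move +1, go to R
R | cccbb[c]   read c → write c, move -1, go to P
P | cccb[b]c   read b → write a, move -1, go to R
R | ccc[b]ac   read b → write c, move +1, go to Q
Q | cccc[a]c
After 4 steps: state Q, head at 4, tape ccccac.

state Q, head at 4, tape ccccac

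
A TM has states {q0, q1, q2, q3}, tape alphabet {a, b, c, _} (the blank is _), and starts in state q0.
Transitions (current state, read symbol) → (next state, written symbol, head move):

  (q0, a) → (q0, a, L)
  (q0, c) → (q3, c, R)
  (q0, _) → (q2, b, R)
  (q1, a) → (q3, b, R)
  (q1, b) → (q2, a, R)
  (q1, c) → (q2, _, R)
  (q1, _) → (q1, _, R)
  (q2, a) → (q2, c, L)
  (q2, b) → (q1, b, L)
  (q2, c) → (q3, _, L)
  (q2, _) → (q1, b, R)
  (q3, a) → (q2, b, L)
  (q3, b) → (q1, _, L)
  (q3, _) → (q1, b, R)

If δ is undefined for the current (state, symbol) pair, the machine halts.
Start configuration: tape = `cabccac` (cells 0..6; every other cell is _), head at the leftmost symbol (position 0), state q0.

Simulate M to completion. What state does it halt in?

q3

state=q0 head=0 tape=_[c]abccac   (q0,c)→(q3,c,R)
state=q3 head=1 tape=_c[a]bccac   (q3,a)→(q2,b,L)
state=q2 head=0 tape=_[c]bbccac   (q2,c)→(q3,_,L)
state=q3 head=-1 tape=[_]_bbccac   (q3,_)→(q1,b,R)
state=q1 head=0 tape=b[_]bbccac   (q1,_)→(q1,_,R)
state=q1 head=1 tape=b_[b]bccac   (q1,b)→(q2,a,R)
state=q2 head=2 tape=b_a[b]ccac   (q2,b)→(q1,b,L)
state=q1 head=1 tape=b_[a]bccac   (q1,a)→(q3,b,R)
state=q3 head=2 tape=b_b[b]ccac   (q3,b)→(q1,_,L)
state=q1 head=1 tape=b_[b]_ccac   (q1,b)→(q2,a,R)
state=q2 head=2 tape=b_a[_]ccac   (q2,_)→(q1,b,R)
state=q1 head=3 tape=b_ab[c]cac   (q1,c)→(q2,_,R)
state=q2 head=4 tape=b_ab_[c]ac   (q2,c)→(q3,_,L)
state=q3 head=3 tape=b_ab[_]_ac   (q3,_)→(q1,b,R)
state=q1 head=4 tape=b_abb[_]ac   (q1,_)→(q1,_,R)
state=q1 head=5 tape=b_abb_[a]c   (q1,a)→(q3,b,R)
state=q3 head=6 tape=b_abb_b[c]
No transition is defined for (q3, c); M halts in state q3.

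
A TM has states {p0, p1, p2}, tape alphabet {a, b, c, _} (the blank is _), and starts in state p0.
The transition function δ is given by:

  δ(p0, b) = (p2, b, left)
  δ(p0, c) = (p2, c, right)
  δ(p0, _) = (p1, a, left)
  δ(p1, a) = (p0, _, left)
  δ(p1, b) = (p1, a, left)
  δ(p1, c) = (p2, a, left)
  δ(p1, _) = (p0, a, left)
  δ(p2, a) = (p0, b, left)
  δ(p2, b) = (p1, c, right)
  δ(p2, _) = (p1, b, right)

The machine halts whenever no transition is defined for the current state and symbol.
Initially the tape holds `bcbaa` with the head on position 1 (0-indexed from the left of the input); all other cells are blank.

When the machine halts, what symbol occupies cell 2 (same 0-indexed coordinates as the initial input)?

c

p0 | b[c]baa   read c → write c, move right, go to p2
p2 | bc[b]aa   read b → write c, move right, go to p1
p1 | bcc[a]a   read a → write _, move left, go to p0
p0 | bc[c]_a   read c → write c, move right, go to p2
p2 | bcc[_]a   read _ → write b, move right, go to p1
p1 | bccb[a]   read a → write _, move left, go to p0
p0 | bcc[b]_   read b → write b, move left, go to p2
p2 | bc[c]b_
Cell 2 holds c when M halts.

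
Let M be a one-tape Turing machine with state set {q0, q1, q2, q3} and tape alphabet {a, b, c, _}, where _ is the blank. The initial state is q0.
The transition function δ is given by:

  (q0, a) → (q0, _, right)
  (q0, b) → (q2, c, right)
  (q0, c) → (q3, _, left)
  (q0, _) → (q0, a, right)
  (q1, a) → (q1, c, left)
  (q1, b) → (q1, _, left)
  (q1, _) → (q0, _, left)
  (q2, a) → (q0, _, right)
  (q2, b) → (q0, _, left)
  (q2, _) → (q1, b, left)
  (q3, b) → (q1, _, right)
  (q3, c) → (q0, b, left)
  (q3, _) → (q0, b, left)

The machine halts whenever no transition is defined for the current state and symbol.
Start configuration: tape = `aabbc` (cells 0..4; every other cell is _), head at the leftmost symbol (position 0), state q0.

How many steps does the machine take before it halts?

state=q0 head=0 tape=[a]abbc   (q0,a)→(q0,_,right)
state=q0 head=1 tape=_[a]bbc   (q0,a)→(q0,_,right)
state=q0 head=2 tape=__[b]bc   (q0,b)→(q2,c,right)
state=q2 head=3 tape=__c[b]c   (q2,b)→(q0,_,left)
state=q0 head=2 tape=__[c]_c   (q0,c)→(q3,_,left)
state=q3 head=1 tape=_[_]__c   (q3,_)→(q0,b,left)
state=q0 head=0 tape=[_]b__c   (q0,_)→(q0,a,right)
state=q0 head=1 tape=a[b]__c   (q0,b)→(q2,c,right)
state=q2 head=2 tape=ac[_]_c   (q2,_)→(q1,b,left)
state=q1 head=1 tape=a[c]b_c
M halts after 9 transitions.

9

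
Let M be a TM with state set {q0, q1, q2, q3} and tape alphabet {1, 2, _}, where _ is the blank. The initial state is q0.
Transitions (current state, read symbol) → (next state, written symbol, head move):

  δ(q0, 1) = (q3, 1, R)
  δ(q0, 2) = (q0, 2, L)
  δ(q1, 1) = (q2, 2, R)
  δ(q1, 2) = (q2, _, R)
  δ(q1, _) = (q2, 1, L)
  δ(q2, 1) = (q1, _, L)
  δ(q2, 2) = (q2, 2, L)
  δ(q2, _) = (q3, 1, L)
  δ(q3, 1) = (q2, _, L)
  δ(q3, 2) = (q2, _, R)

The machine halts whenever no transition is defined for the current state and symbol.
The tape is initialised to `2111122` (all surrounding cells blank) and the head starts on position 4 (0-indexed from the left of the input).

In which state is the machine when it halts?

q3

q0 | 2111[1]22   read 1 → write 1, move R, go to q3
q3 | 21111[2]2   read 2 → write _, move R, go to q2
q2 | 21111_[2]   read 2 → write 2, move L, go to q2
q2 | 21111[_]2   read _ → write 1, move L, go to q3
q3 | 2111[1]12   read 1 → write _, move L, go to q2
q2 | 211[1]_12   read 1 → write _, move L, go to q1
q1 | 21[1]__12   read 1 → write 2, move R, go to q2
q2 | 212[_]_12   read _ → write 1, move L, go to q3
q3 | 21[2]1_12   read 2 → write _, move R, go to q2
q2 | 21_[1]_12   read 1 → write _, move L, go to q1
q1 | 21[_]__12   read _ → write 1, move L, go to q2
q2 | 2[1]1__12   read 1 → write _, move L, go to q1
q1 | [2]_1__12   read 2 → write _, move R, go to q2
q2 | _[_]1__12   read _ → write 1, move L, go to q3
q3 | [_]11__12
No transition is defined for (q3, _); M halts in state q3.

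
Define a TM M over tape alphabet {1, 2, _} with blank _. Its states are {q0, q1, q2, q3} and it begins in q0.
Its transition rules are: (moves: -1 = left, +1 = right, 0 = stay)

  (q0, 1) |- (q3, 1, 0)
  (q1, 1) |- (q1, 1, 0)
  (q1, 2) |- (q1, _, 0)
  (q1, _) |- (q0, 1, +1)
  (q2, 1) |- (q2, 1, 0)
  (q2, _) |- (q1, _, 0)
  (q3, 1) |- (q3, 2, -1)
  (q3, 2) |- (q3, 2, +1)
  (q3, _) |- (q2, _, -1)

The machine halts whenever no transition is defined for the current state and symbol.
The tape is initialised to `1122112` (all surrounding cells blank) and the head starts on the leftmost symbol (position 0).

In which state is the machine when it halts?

q0

q0 | __[1]122112   read 1 → write 1, move 0, go to q3
q3 | __[1]122112   read 1 → write 2, move -1, go to q3
q3 | _[_]2122112   read _ → write _, move -1, go to q2
q2 | [_]_2122112   read _ → write _, move 0, go to q1
q1 | [_]_2122112   read _ → write 1, move +1, go to q0
q0 | 1[_]2122112
No transition is defined for (q0, _); M halts in state q0.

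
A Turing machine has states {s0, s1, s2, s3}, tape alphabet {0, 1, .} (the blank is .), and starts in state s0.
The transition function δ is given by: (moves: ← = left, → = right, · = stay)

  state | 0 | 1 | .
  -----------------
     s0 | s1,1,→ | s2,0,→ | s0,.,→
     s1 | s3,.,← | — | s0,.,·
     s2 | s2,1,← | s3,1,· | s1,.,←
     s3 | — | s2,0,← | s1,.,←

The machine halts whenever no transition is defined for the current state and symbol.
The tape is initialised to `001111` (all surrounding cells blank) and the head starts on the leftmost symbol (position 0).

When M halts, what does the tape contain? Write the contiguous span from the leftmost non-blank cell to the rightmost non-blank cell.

state=s0 head=0 tape=..[0]01111   (s0,0)→(s1,1,→)
state=s1 head=1 tape=..1[0]1111   (s1,0)→(s3,.,←)
state=s3 head=0 tape=..[1].1111   (s3,1)→(s2,0,←)
state=s2 head=-1 tape=.[.]0.1111   (s2,.)→(s1,.,←)
state=s1 head=-2 tape=[.].0.1111   (s1,.)→(s0,.,·)
state=s0 head=-2 tape=[.].0.1111   (s0,.)→(s0,.,→)
state=s0 head=-1 tape=.[.]0.1111   (s0,.)→(s0,.,→)
state=s0 head=0 tape=..[0].1111   (s0,0)→(s1,1,→)
state=s1 head=1 tape=..1[.]1111   (s1,.)→(s0,.,·)
state=s0 head=1 tape=..1[.]1111   (s0,.)→(s0,.,→)
state=s0 head=2 tape=..1.[1]111   (s0,1)→(s2,0,→)
state=s2 head=3 tape=..1.0[1]11   (s2,1)→(s3,1,·)
state=s3 head=3 tape=..1.0[1]11   (s3,1)→(s2,0,←)
state=s2 head=2 tape=..1.[0]011   (s2,0)→(s2,1,←)
state=s2 head=1 tape=..1[.]1011   (s2,.)→(s1,.,←)
state=s1 head=0 tape=..[1].1011
The non-blank tape span at halt is 1.1011.

1.1011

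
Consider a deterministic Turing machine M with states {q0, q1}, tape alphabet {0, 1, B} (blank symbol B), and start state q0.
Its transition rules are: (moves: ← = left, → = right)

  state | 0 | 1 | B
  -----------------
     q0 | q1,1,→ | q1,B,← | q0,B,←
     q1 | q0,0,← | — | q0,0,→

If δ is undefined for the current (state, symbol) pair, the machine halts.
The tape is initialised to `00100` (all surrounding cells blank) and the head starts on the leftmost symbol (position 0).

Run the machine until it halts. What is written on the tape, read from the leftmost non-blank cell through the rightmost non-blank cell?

q0 | B[0]0100   read 0 → write 1, move →, go to q1
q1 | B1[0]100   read 0 → write 0, move ←, go to q0
q0 | B[1]0100   read 1 → write B, move ←, go to q1
q1 | [B]B0100   read B → write 0, move →, go to q0
q0 | 0[B]0100   read B → write B, move ←, go to q0
q0 | [0]B0100   read 0 → write 1, move →, go to q1
q1 | 1[B]0100   read B → write 0, move →, go to q0
q0 | 10[0]100   read 0 → write 1, move →, go to q1
q1 | 101[1]00
The non-blank tape span at halt is 101100.

101100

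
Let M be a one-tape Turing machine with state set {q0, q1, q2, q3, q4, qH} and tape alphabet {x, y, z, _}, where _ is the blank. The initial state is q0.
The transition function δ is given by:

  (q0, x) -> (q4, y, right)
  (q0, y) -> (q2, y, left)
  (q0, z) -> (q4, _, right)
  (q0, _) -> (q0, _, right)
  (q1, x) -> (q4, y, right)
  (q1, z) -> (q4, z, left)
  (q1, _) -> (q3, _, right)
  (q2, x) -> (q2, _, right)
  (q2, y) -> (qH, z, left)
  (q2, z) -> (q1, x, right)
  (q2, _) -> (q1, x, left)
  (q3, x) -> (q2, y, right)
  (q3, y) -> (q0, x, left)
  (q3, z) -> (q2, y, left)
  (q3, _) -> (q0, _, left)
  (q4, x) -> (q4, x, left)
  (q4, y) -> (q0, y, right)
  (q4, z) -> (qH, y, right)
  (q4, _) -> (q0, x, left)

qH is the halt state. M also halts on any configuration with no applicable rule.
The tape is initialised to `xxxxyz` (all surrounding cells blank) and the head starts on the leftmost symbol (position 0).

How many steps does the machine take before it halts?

state=q0 head=0 tape=[x]xxxyz__   (q0,x)→(q4,y,right)
state=q4 head=1 tape=y[x]xxyz__   (q4,x)→(q4,x,left)
state=q4 head=0 tape=[y]xxxyz__   (q4,y)→(q0,y,right)
state=q0 head=1 tape=y[x]xxyz__   (q0,x)→(q4,y,right)
state=q4 head=2 tape=yy[x]xyz__   (q4,x)→(q4,x,left)
state=q4 head=1 tape=y[y]xxyz__   (q4,y)→(q0,y,right)
state=q0 head=2 tape=yy[x]xyz__   (q0,x)→(q4,y,right)
state=q4 head=3 tape=yyy[x]yz__   (q4,x)→(q4,x,left)
state=q4 head=2 tape=yy[y]xyz__   (q4,y)→(q0,y,right)
state=q0 head=3 tape=yyy[x]yz__   (q0,x)→(q4,y,right)
state=q4 head=4 tape=yyyy[y]z__   (q4,y)→(q0,y,right)
state=q0 head=5 tape=yyyyy[z]__   (q0,z)→(q4,_,right)
state=q4 head=6 tape=yyyyy_[_]_   (q4,_)→(q0,x,left)
state=q0 head=5 tape=yyyyy[_]x_   (q0,_)→(q0,_,right)
state=q0 head=6 tape=yyyyy_[x]_   (q0,x)→(q4,y,right)
state=q4 head=7 tape=yyyyy_y[_]   (q4,_)→(q0,x,left)
state=q0 head=6 tape=yyyyy_[y]x   (q0,y)→(q2,y,left)
state=q2 head=5 tape=yyyyy[_]yx   (q2,_)→(q1,x,left)
state=q1 head=4 tape=yyyy[y]xyx
M halts after 18 transitions.

18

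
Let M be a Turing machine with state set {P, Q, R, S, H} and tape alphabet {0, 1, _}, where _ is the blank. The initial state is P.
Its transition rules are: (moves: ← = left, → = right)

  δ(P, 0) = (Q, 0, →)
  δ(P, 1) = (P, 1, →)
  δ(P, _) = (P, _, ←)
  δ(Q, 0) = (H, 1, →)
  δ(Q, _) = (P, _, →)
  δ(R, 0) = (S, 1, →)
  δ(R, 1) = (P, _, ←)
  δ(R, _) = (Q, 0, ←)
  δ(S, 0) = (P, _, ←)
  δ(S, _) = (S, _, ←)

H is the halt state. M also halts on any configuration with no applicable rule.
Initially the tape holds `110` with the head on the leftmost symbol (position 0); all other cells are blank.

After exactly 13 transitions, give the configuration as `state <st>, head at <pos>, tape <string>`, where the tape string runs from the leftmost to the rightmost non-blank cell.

state P, head at 3, tape 110

P | [1]10__   read 1 → write 1, move →, go to P
P | 1[1]0__   read 1 → write 1, move →, go to P
P | 11[0]__   read 0 → write 0, move →, go to Q
Q | 110[_]_   read _ → write _, move →, go to P
P | 110_[_]   read _ → write _, move ←, go to P
P | 110[_]_   read _ → write _, move ←, go to P
P | 11[0]__   read 0 → write 0, move →, go to Q
Q | 110[_]_   read _ → write _, move →, go to P
P | 110_[_]   read _ → write _, move ←, go to P
P | 110[_]_   read _ → write _, move ←, go to P
P | 11[0]__   read 0 → write 0, move →, go to Q
Q | 110[_]_   read _ → write _, move →, go to P
P | 110_[_]   read _ → write _, move ←, go to P
P | 110[_]_
After 13 steps: state P, head at 3, tape 110.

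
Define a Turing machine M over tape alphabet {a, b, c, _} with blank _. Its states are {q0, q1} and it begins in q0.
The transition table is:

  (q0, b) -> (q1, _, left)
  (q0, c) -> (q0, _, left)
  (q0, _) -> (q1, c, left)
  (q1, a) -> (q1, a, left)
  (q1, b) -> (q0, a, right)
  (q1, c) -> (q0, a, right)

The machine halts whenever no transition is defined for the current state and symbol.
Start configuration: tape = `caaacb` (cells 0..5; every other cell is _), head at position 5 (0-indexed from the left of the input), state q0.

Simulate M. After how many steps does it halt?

8

q0 | caaac[b]   read b → write _, move left, go to q1
q1 | caaa[c]_   read c → write a, move right, go to q0
q0 | caaaa[_]   read _ → write c, move left, go to q1
q1 | caaa[a]c   read a → write a, move left, go to q1
q1 | caa[a]ac   read a → write a, move left, go to q1
q1 | ca[a]aac   read a → write a, move left, go to q1
q1 | c[a]aaac   read a → write a, move left, go to q1
q1 | [c]aaaac   read c → write a, move right, go to q0
q0 | a[a]aaac
M halts after 8 transitions.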